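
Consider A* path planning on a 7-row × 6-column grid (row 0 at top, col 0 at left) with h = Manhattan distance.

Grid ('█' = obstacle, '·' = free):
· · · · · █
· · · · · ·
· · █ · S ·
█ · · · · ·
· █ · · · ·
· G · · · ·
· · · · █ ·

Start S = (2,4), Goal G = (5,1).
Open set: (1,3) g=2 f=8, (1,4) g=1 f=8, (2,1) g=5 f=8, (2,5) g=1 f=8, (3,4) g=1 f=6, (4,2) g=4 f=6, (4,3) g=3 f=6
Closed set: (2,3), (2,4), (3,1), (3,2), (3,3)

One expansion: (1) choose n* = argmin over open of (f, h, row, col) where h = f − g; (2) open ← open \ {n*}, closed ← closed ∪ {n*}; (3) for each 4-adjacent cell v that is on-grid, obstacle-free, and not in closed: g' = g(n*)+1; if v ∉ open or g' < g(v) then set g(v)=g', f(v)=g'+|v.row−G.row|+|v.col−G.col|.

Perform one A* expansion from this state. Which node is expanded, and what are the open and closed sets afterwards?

expanded=(4,2); open=[(1,3) g=2 f=8, (1,4) g=1 f=8, (2,1) g=5 f=8, (2,5) g=1 f=8, (3,4) g=1 f=6, (4,3) g=3 f=6, (5,2) g=5 f=6]; closed=[(2,3), (2,4), (3,1), (3,2), (3,3), (4,2)]

step 1: expand (4,2) (f=6, h=2) → closed; open now [(1,3) g=2 f=8, (1,4) g=1 f=8, (2,1) g=5 f=8, (2,5) g=1 f=8, (3,4) g=1 f=6, (4,3) g=3 f=6, (5,2) g=5 f=6]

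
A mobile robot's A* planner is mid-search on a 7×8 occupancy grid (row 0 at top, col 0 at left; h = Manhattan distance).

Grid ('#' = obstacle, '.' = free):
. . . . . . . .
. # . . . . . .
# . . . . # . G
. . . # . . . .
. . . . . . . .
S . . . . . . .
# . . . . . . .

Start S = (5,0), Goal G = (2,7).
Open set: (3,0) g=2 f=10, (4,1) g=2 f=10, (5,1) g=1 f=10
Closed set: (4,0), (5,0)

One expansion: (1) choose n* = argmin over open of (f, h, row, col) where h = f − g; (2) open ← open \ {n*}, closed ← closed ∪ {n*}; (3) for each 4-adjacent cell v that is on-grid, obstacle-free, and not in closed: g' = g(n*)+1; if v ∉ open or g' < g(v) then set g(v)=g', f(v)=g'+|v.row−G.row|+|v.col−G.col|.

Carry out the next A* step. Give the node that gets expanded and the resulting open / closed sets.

expanded=(3,0); open=[(3,1) g=3 f=10, (4,1) g=2 f=10, (5,1) g=1 f=10]; closed=[(3,0), (4,0), (5,0)]

step 1: expand (3,0) (f=10, h=8) → closed; open now [(3,1) g=3 f=10, (4,1) g=2 f=10, (5,1) g=1 f=10]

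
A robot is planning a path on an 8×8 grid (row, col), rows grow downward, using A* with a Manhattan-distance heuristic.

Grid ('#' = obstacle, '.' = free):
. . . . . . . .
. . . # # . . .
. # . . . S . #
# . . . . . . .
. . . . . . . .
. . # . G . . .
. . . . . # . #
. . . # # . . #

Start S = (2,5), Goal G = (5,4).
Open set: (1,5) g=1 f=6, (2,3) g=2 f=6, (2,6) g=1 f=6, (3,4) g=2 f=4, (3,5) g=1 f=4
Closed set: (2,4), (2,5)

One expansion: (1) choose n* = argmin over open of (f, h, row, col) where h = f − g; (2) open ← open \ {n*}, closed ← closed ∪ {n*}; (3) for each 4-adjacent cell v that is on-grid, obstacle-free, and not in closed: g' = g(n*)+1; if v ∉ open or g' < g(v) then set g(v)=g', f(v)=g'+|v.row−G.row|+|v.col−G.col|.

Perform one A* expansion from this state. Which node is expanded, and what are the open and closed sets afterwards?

expanded=(3,4); open=[(1,5) g=1 f=6, (2,3) g=2 f=6, (2,6) g=1 f=6, (3,3) g=3 f=6, (3,5) g=1 f=4, (4,4) g=3 f=4]; closed=[(2,4), (2,5), (3,4)]

step 1: expand (3,4) (f=4, h=2) → closed; open now [(1,5) g=1 f=6, (2,3) g=2 f=6, (2,6) g=1 f=6, (3,3) g=3 f=6, (3,5) g=1 f=4, (4,4) g=3 f=4]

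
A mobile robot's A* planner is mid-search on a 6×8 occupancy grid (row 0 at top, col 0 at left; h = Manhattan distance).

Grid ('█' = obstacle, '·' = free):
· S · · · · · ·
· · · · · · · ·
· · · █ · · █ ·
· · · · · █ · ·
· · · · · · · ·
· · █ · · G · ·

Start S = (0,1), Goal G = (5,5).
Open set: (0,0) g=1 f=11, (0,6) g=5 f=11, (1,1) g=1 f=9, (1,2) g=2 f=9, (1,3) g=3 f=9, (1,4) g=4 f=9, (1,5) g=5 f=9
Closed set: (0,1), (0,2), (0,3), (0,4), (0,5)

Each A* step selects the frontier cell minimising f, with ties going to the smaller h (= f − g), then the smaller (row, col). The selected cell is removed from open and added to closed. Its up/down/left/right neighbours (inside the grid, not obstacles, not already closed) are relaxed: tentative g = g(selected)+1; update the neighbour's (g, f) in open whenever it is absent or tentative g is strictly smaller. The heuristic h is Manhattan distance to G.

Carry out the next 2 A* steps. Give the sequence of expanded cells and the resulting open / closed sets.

step 1: expand (1,5) (f=9, h=4) → closed; open now [(0,0) g=1 f=11, (0,6) g=5 f=11, (1,1) g=1 f=9, (1,2) g=2 f=9, (1,3) g=3 f=9, (1,4) g=4 f=9, (1,6) g=6 f=11, (2,5) g=6 f=9]
step 2: expand (2,5) (f=9, h=3) → closed; open now [(0,0) g=1 f=11, (0,6) g=5 f=11, (1,1) g=1 f=9, (1,2) g=2 f=9, (1,3) g=3 f=9, (1,4) g=4 f=9, (1,6) g=6 f=11, (2,4) g=7 f=11]

order=[(1,5) → (2,5)]; open=[(0,0) g=1 f=11, (0,6) g=5 f=11, (1,1) g=1 f=9, (1,2) g=2 f=9, (1,3) g=3 f=9, (1,4) g=4 f=9, (1,6) g=6 f=11, (2,4) g=7 f=11]; closed=[(0,1), (0,2), (0,3), (0,4), (0,5), (1,5), (2,5)]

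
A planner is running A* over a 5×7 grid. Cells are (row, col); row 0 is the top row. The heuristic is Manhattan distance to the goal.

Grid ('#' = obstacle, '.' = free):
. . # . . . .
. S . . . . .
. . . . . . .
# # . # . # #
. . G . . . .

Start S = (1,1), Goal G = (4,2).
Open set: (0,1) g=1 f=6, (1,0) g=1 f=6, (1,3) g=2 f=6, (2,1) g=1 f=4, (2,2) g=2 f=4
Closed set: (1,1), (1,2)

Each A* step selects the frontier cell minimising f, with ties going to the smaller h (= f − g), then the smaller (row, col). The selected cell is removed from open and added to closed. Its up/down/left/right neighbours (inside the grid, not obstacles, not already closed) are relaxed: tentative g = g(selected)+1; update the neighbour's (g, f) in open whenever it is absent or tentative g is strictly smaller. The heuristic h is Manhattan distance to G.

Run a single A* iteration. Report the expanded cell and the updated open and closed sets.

expanded=(2,2); open=[(0,1) g=1 f=6, (1,0) g=1 f=6, (1,3) g=2 f=6, (2,1) g=1 f=4, (2,3) g=3 f=6, (3,2) g=3 f=4]; closed=[(1,1), (1,2), (2,2)]

step 1: expand (2,2) (f=4, h=2) → closed; open now [(0,1) g=1 f=6, (1,0) g=1 f=6, (1,3) g=2 f=6, (2,1) g=1 f=4, (2,3) g=3 f=6, (3,2) g=3 f=4]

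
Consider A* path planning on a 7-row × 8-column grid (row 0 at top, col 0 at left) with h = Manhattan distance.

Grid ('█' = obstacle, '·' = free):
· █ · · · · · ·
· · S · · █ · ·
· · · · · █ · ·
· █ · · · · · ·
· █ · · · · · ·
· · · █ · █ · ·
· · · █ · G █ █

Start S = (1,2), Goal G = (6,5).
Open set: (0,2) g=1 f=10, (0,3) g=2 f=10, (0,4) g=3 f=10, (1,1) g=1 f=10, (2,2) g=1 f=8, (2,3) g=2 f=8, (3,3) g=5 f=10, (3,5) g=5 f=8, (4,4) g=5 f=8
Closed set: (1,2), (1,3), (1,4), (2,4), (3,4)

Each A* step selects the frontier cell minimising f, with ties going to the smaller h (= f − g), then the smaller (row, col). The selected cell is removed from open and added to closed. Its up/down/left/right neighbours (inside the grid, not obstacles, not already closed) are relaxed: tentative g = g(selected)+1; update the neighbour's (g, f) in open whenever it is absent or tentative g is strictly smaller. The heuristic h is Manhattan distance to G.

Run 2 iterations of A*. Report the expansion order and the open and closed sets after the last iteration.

order=[(3,5) → (4,5)]; open=[(0,2) g=1 f=10, (0,3) g=2 f=10, (0,4) g=3 f=10, (1,1) g=1 f=10, (2,2) g=1 f=8, (2,3) g=2 f=8, (3,3) g=5 f=10, (3,6) g=6 f=10, (4,4) g=5 f=8, (4,6) g=7 f=10]; closed=[(1,2), (1,3), (1,4), (2,4), (3,4), (3,5), (4,5)]

step 1: expand (3,5) (f=8, h=3) → closed; open now [(0,2) g=1 f=10, (0,3) g=2 f=10, (0,4) g=3 f=10, (1,1) g=1 f=10, (2,2) g=1 f=8, (2,3) g=2 f=8, (3,3) g=5 f=10, (3,6) g=6 f=10, (4,4) g=5 f=8, (4,5) g=6 f=8]
step 2: expand (4,5) (f=8, h=2) → closed; open now [(0,2) g=1 f=10, (0,3) g=2 f=10, (0,4) g=3 f=10, (1,1) g=1 f=10, (2,2) g=1 f=8, (2,3) g=2 f=8, (3,3) g=5 f=10, (3,6) g=6 f=10, (4,4) g=5 f=8, (4,6) g=7 f=10]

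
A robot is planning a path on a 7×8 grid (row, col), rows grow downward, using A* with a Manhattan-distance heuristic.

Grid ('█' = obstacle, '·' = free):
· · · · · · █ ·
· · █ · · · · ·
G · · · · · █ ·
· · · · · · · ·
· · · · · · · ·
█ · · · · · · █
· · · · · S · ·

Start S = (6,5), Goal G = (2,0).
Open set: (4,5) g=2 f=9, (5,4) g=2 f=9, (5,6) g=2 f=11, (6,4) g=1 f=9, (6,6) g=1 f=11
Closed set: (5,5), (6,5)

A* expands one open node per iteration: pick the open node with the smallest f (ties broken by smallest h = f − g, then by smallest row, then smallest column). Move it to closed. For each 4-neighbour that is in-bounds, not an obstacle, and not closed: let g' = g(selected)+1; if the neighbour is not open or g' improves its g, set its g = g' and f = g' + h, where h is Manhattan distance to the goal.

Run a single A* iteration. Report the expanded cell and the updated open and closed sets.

step 1: expand (4,5) (f=9, h=7) → closed; open now [(3,5) g=3 f=9, (4,4) g=3 f=9, (4,6) g=3 f=11, (5,4) g=2 f=9, (5,6) g=2 f=11, (6,4) g=1 f=9, (6,6) g=1 f=11]

expanded=(4,5); open=[(3,5) g=3 f=9, (4,4) g=3 f=9, (4,6) g=3 f=11, (5,4) g=2 f=9, (5,6) g=2 f=11, (6,4) g=1 f=9, (6,6) g=1 f=11]; closed=[(4,5), (5,5), (6,5)]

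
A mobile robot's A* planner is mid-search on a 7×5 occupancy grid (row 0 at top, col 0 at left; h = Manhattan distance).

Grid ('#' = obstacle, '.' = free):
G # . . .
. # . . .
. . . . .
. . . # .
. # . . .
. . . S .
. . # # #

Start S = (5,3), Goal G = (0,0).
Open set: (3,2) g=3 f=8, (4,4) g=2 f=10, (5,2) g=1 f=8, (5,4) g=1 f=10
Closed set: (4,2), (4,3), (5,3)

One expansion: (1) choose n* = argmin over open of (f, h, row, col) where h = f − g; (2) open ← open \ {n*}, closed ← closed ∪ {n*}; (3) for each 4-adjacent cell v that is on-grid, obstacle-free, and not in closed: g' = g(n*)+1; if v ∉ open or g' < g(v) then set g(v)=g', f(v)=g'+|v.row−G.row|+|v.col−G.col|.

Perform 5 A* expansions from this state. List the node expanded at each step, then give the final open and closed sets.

order=[(3,2) → (2,2) → (1,2) → (0,2) → (2,1)]; open=[(0,3) g=7 f=10, (1,3) g=6 f=10, (2,0) g=6 f=8, (2,3) g=5 f=10, (3,1) g=4 f=8, (4,4) g=2 f=10, (5,2) g=1 f=8, (5,4) g=1 f=10]; closed=[(0,2), (1,2), (2,1), (2,2), (3,2), (4,2), (4,3), (5,3)]

step 1: expand (3,2) (f=8, h=5) → closed; open now [(2,2) g=4 f=8, (3,1) g=4 f=8, (4,4) g=2 f=10, (5,2) g=1 f=8, (5,4) g=1 f=10]
step 2: expand (2,2) (f=8, h=4) → closed; open now [(1,2) g=5 f=8, (2,1) g=5 f=8, (2,3) g=5 f=10, (3,1) g=4 f=8, (4,4) g=2 f=10, (5,2) g=1 f=8, (5,4) g=1 f=10]
step 3: expand (1,2) (f=8, h=3) → closed; open now [(0,2) g=6 f=8, (1,3) g=6 f=10, (2,1) g=5 f=8, (2,3) g=5 f=10, (3,1) g=4 f=8, (4,4) g=2 f=10, (5,2) g=1 f=8, (5,4) g=1 f=10]
step 4: expand (0,2) (f=8, h=2) → closed; open now [(0,3) g=7 f=10, (1,3) g=6 f=10, (2,1) g=5 f=8, (2,3) g=5 f=10, (3,1) g=4 f=8, (4,4) g=2 f=10, (5,2) g=1 f=8, (5,4) g=1 f=10]
step 5: expand (2,1) (f=8, h=3) → closed; open now [(0,3) g=7 f=10, (1,3) g=6 f=10, (2,0) g=6 f=8, (2,3) g=5 f=10, (3,1) g=4 f=8, (4,4) g=2 f=10, (5,2) g=1 f=8, (5,4) g=1 f=10]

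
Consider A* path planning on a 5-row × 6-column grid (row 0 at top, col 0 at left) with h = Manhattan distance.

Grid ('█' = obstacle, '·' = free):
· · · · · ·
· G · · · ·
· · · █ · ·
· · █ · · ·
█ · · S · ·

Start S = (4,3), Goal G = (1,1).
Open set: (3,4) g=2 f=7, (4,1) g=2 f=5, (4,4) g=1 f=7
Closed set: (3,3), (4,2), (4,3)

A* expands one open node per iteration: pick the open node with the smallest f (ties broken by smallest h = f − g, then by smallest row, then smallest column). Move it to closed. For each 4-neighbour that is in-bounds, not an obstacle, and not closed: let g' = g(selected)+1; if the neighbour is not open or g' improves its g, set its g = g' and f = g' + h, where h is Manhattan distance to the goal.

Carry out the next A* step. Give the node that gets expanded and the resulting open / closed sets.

step 1: expand (4,1) (f=5, h=3) → closed; open now [(3,1) g=3 f=5, (3,4) g=2 f=7, (4,4) g=1 f=7]

expanded=(4,1); open=[(3,1) g=3 f=5, (3,4) g=2 f=7, (4,4) g=1 f=7]; closed=[(3,3), (4,1), (4,2), (4,3)]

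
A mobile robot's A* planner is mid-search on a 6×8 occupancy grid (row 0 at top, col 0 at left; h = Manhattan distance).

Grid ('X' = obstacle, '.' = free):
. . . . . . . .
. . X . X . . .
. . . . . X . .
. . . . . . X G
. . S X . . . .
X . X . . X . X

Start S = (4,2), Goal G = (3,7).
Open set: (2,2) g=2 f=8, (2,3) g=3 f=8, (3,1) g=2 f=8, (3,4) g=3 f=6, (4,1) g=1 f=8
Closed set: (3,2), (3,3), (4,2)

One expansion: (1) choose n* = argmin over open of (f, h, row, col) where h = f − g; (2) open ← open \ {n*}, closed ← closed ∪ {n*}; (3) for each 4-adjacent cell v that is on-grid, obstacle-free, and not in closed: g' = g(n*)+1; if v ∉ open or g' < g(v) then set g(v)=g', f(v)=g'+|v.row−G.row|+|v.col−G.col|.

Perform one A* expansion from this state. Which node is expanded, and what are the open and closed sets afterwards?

expanded=(3,4); open=[(2,2) g=2 f=8, (2,3) g=3 f=8, (2,4) g=4 f=8, (3,1) g=2 f=8, (3,5) g=4 f=6, (4,1) g=1 f=8, (4,4) g=4 f=8]; closed=[(3,2), (3,3), (3,4), (4,2)]

step 1: expand (3,4) (f=6, h=3) → closed; open now [(2,2) g=2 f=8, (2,3) g=3 f=8, (2,4) g=4 f=8, (3,1) g=2 f=8, (3,5) g=4 f=6, (4,1) g=1 f=8, (4,4) g=4 f=8]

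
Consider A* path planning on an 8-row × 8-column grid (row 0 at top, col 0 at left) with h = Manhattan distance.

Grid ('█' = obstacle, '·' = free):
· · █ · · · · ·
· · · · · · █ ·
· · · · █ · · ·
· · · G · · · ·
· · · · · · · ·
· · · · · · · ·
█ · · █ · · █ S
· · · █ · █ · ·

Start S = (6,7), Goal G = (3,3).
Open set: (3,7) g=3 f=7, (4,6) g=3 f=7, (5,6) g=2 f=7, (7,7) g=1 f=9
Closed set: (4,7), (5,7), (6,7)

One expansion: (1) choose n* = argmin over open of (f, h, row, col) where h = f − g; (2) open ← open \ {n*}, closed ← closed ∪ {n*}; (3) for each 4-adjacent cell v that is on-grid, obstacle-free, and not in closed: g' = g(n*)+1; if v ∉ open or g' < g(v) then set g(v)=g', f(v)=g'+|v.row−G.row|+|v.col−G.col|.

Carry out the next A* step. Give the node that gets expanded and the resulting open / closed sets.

expanded=(3,7); open=[(2,7) g=4 f=9, (3,6) g=4 f=7, (4,6) g=3 f=7, (5,6) g=2 f=7, (7,7) g=1 f=9]; closed=[(3,7), (4,7), (5,7), (6,7)]

step 1: expand (3,7) (f=7, h=4) → closed; open now [(2,7) g=4 f=9, (3,6) g=4 f=7, (4,6) g=3 f=7, (5,6) g=2 f=7, (7,7) g=1 f=9]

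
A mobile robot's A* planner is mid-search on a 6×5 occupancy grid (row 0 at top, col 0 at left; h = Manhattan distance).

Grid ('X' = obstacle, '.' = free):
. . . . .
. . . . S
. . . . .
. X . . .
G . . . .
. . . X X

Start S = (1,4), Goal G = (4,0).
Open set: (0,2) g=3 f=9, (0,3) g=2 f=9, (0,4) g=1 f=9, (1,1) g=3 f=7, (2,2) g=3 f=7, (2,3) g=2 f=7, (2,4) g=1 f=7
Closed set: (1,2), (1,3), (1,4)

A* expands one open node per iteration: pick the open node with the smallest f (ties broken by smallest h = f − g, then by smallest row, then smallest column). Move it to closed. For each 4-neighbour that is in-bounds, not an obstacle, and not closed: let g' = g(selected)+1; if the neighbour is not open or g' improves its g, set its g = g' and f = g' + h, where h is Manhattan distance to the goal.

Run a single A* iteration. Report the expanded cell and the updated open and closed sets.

step 1: expand (1,1) (f=7, h=4) → closed; open now [(0,1) g=4 f=9, (0,2) g=3 f=9, (0,3) g=2 f=9, (0,4) g=1 f=9, (1,0) g=4 f=7, (2,1) g=4 f=7, (2,2) g=3 f=7, (2,3) g=2 f=7, (2,4) g=1 f=7]

expanded=(1,1); open=[(0,1) g=4 f=9, (0,2) g=3 f=9, (0,3) g=2 f=9, (0,4) g=1 f=9, (1,0) g=4 f=7, (2,1) g=4 f=7, (2,2) g=3 f=7, (2,3) g=2 f=7, (2,4) g=1 f=7]; closed=[(1,1), (1,2), (1,3), (1,4)]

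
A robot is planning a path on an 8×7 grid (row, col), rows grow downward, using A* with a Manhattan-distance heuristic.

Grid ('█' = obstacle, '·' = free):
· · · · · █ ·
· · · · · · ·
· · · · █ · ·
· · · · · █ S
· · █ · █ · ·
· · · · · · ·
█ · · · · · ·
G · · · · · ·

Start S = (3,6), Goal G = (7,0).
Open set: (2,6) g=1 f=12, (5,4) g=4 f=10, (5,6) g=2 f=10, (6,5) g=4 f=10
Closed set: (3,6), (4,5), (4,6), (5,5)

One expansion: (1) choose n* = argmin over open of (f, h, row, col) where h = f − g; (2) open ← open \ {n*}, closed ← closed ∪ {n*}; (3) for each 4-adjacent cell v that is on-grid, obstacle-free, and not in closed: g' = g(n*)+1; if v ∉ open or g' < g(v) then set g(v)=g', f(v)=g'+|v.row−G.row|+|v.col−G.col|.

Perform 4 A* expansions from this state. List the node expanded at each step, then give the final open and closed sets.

order=[(5,4) → (5,3) → (5,2) → (5,1)]; open=[(2,6) g=1 f=12, (4,1) g=8 f=12, (4,3) g=6 f=12, (5,0) g=8 f=10, (5,6) g=2 f=10, (6,1) g=8 f=10, (6,2) g=7 f=10, (6,3) g=6 f=10, (6,4) g=5 f=10, (6,5) g=4 f=10]; closed=[(3,6), (4,5), (4,6), (5,1), (5,2), (5,3), (5,4), (5,5)]

step 1: expand (5,4) (f=10, h=6) → closed; open now [(2,6) g=1 f=12, (5,3) g=5 f=10, (5,6) g=2 f=10, (6,4) g=5 f=10, (6,5) g=4 f=10]
step 2: expand (5,3) (f=10, h=5) → closed; open now [(2,6) g=1 f=12, (4,3) g=6 f=12, (5,2) g=6 f=10, (5,6) g=2 f=10, (6,3) g=6 f=10, (6,4) g=5 f=10, (6,5) g=4 f=10]
step 3: expand (5,2) (f=10, h=4) → closed; open now [(2,6) g=1 f=12, (4,3) g=6 f=12, (5,1) g=7 f=10, (5,6) g=2 f=10, (6,2) g=7 f=10, (6,3) g=6 f=10, (6,4) g=5 f=10, (6,5) g=4 f=10]
step 4: expand (5,1) (f=10, h=3) → closed; open now [(2,6) g=1 f=12, (4,1) g=8 f=12, (4,3) g=6 f=12, (5,0) g=8 f=10, (5,6) g=2 f=10, (6,1) g=8 f=10, (6,2) g=7 f=10, (6,3) g=6 f=10, (6,4) g=5 f=10, (6,5) g=4 f=10]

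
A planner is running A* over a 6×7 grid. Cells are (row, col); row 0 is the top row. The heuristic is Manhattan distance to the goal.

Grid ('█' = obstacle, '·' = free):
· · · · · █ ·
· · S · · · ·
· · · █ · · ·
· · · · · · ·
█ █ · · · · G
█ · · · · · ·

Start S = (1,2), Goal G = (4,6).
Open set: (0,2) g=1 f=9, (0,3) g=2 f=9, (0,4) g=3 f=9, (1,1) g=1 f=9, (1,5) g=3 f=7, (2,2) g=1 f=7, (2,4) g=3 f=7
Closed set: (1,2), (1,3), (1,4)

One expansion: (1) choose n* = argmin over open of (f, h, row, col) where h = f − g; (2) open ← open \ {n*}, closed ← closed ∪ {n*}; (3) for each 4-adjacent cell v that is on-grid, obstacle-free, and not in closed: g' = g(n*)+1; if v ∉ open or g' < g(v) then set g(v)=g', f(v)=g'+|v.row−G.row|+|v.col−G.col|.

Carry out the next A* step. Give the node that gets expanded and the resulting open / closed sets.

expanded=(1,5); open=[(0,2) g=1 f=9, (0,3) g=2 f=9, (0,4) g=3 f=9, (1,1) g=1 f=9, (1,6) g=4 f=7, (2,2) g=1 f=7, (2,4) g=3 f=7, (2,5) g=4 f=7]; closed=[(1,2), (1,3), (1,4), (1,5)]

step 1: expand (1,5) (f=7, h=4) → closed; open now [(0,2) g=1 f=9, (0,3) g=2 f=9, (0,4) g=3 f=9, (1,1) g=1 f=9, (1,6) g=4 f=7, (2,2) g=1 f=7, (2,4) g=3 f=7, (2,5) g=4 f=7]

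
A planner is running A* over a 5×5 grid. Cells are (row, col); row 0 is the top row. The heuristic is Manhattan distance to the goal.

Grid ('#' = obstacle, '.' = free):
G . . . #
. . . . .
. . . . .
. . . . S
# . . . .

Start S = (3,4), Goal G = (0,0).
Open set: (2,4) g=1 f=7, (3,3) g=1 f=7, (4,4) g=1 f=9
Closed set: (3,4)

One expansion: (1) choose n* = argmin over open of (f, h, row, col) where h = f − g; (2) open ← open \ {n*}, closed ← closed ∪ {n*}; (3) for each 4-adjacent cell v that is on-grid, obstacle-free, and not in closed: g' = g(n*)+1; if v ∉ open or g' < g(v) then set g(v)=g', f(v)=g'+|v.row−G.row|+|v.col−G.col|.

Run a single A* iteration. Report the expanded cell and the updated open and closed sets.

expanded=(2,4); open=[(1,4) g=2 f=7, (2,3) g=2 f=7, (3,3) g=1 f=7, (4,4) g=1 f=9]; closed=[(2,4), (3,4)]

step 1: expand (2,4) (f=7, h=6) → closed; open now [(1,4) g=2 f=7, (2,3) g=2 f=7, (3,3) g=1 f=7, (4,4) g=1 f=9]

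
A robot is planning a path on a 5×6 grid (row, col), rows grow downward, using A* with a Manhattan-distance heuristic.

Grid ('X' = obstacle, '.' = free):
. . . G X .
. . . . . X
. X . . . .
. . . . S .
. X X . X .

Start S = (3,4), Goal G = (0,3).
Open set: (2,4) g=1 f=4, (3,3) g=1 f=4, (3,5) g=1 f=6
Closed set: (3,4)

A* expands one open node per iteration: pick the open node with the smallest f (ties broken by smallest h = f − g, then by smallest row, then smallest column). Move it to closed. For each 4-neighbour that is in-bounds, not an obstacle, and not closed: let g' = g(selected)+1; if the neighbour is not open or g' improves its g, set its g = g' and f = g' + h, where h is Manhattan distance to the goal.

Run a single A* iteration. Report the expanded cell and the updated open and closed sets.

expanded=(2,4); open=[(1,4) g=2 f=4, (2,3) g=2 f=4, (2,5) g=2 f=6, (3,3) g=1 f=4, (3,5) g=1 f=6]; closed=[(2,4), (3,4)]

step 1: expand (2,4) (f=4, h=3) → closed; open now [(1,4) g=2 f=4, (2,3) g=2 f=4, (2,5) g=2 f=6, (3,3) g=1 f=4, (3,5) g=1 f=6]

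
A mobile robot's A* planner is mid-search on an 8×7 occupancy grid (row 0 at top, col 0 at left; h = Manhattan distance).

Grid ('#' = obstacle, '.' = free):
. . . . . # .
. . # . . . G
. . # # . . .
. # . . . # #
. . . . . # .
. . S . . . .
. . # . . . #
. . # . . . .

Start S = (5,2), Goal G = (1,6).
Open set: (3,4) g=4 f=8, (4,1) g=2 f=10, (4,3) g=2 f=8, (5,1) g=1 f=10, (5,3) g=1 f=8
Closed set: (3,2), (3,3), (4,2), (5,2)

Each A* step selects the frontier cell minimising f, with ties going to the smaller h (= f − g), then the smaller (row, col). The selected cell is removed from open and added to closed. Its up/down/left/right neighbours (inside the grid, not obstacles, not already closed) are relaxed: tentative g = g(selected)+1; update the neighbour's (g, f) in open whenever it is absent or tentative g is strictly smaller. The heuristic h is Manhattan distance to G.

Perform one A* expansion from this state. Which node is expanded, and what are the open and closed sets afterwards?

expanded=(3,4); open=[(2,4) g=5 f=8, (4,1) g=2 f=10, (4,3) g=2 f=8, (4,4) g=5 f=10, (5,1) g=1 f=10, (5,3) g=1 f=8]; closed=[(3,2), (3,3), (3,4), (4,2), (5,2)]

step 1: expand (3,4) (f=8, h=4) → closed; open now [(2,4) g=5 f=8, (4,1) g=2 f=10, (4,3) g=2 f=8, (4,4) g=5 f=10, (5,1) g=1 f=10, (5,3) g=1 f=8]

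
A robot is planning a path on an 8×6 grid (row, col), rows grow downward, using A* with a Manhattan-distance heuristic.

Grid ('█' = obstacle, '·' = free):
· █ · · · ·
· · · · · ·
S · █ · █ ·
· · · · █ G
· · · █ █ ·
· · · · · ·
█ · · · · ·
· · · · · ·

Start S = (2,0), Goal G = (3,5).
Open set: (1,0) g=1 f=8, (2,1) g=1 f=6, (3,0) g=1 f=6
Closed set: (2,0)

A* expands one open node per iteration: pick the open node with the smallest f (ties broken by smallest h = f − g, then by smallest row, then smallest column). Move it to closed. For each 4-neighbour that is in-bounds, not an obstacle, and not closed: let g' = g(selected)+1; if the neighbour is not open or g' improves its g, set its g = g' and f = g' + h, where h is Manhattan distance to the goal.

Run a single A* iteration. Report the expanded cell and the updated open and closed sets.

expanded=(2,1); open=[(1,0) g=1 f=8, (1,1) g=2 f=8, (3,0) g=1 f=6, (3,1) g=2 f=6]; closed=[(2,0), (2,1)]

step 1: expand (2,1) (f=6, h=5) → closed; open now [(1,0) g=1 f=8, (1,1) g=2 f=8, (3,0) g=1 f=6, (3,1) g=2 f=6]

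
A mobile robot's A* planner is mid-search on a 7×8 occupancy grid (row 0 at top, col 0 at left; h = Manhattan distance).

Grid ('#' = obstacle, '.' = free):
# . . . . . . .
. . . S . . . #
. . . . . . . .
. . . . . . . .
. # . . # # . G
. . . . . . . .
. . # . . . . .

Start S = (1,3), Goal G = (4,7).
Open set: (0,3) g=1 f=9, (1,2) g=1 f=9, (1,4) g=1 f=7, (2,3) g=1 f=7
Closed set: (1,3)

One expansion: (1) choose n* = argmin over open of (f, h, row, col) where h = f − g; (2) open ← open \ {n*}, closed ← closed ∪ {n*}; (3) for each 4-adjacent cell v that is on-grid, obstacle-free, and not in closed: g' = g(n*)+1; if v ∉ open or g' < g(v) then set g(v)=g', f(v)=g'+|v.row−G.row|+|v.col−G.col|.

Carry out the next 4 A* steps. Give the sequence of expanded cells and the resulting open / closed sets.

step 1: expand (1,4) (f=7, h=6) → closed; open now [(0,3) g=1 f=9, (0,4) g=2 f=9, (1,2) g=1 f=9, (1,5) g=2 f=7, (2,3) g=1 f=7, (2,4) g=2 f=7]
step 2: expand (1,5) (f=7, h=5) → closed; open now [(0,3) g=1 f=9, (0,4) g=2 f=9, (0,5) g=3 f=9, (1,2) g=1 f=9, (1,6) g=3 f=7, (2,3) g=1 f=7, (2,4) g=2 f=7, (2,5) g=3 f=7]
step 3: expand (1,6) (f=7, h=4) → closed; open now [(0,3) g=1 f=9, (0,4) g=2 f=9, (0,5) g=3 f=9, (0,6) g=4 f=9, (1,2) g=1 f=9, (2,3) g=1 f=7, (2,4) g=2 f=7, (2,5) g=3 f=7, (2,6) g=4 f=7]
step 4: expand (2,6) (f=7, h=3) → closed; open now [(0,3) g=1 f=9, (0,4) g=2 f=9, (0,5) g=3 f=9, (0,6) g=4 f=9, (1,2) g=1 f=9, (2,3) g=1 f=7, (2,4) g=2 f=7, (2,5) g=3 f=7, (2,7) g=5 f=7, (3,6) g=5 f=7]

order=[(1,4) → (1,5) → (1,6) → (2,6)]; open=[(0,3) g=1 f=9, (0,4) g=2 f=9, (0,5) g=3 f=9, (0,6) g=4 f=9, (1,2) g=1 f=9, (2,3) g=1 f=7, (2,4) g=2 f=7, (2,5) g=3 f=7, (2,7) g=5 f=7, (3,6) g=5 f=7]; closed=[(1,3), (1,4), (1,5), (1,6), (2,6)]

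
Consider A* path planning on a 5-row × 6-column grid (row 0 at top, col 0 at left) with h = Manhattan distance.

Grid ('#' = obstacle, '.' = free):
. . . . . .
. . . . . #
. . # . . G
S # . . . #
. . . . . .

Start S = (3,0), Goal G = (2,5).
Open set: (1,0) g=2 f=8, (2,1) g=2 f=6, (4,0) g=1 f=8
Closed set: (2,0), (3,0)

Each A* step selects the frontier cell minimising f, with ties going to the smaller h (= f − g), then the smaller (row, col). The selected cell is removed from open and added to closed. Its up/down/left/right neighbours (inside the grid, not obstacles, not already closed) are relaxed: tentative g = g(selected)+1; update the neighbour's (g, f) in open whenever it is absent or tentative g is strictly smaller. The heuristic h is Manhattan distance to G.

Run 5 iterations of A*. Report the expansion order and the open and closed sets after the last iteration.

order=[(2,1) → (1,1) → (1,2) → (1,3) → (1,4)]; open=[(0,1) g=4 f=10, (0,2) g=5 f=10, (0,3) g=6 f=10, (0,4) g=7 f=10, (1,0) g=2 f=8, (2,3) g=6 f=8, (2,4) g=7 f=8, (4,0) g=1 f=8]; closed=[(1,1), (1,2), (1,3), (1,4), (2,0), (2,1), (3,0)]

step 1: expand (2,1) (f=6, h=4) → closed; open now [(1,0) g=2 f=8, (1,1) g=3 f=8, (4,0) g=1 f=8]
step 2: expand (1,1) (f=8, h=5) → closed; open now [(0,1) g=4 f=10, (1,0) g=2 f=8, (1,2) g=4 f=8, (4,0) g=1 f=8]
step 3: expand (1,2) (f=8, h=4) → closed; open now [(0,1) g=4 f=10, (0,2) g=5 f=10, (1,0) g=2 f=8, (1,3) g=5 f=8, (4,0) g=1 f=8]
step 4: expand (1,3) (f=8, h=3) → closed; open now [(0,1) g=4 f=10, (0,2) g=5 f=10, (0,3) g=6 f=10, (1,0) g=2 f=8, (1,4) g=6 f=8, (2,3) g=6 f=8, (4,0) g=1 f=8]
step 5: expand (1,4) (f=8, h=2) → closed; open now [(0,1) g=4 f=10, (0,2) g=5 f=10, (0,3) g=6 f=10, (0,4) g=7 f=10, (1,0) g=2 f=8, (2,3) g=6 f=8, (2,4) g=7 f=8, (4,0) g=1 f=8]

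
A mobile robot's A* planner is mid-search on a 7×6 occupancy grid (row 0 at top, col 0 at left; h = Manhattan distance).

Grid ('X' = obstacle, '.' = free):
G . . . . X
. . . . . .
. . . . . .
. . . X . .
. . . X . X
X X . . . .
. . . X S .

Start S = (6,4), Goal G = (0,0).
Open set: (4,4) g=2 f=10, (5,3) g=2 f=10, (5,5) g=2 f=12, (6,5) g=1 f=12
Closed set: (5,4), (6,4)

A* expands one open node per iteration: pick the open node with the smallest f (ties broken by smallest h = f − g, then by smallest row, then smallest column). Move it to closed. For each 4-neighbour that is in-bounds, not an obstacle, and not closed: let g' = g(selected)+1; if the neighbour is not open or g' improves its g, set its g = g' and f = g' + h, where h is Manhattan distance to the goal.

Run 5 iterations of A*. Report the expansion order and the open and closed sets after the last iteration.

order=[(4,4) → (3,4) → (2,4) → (1,4) → (0,4)]; open=[(0,3) g=7 f=10, (1,3) g=6 f=10, (1,5) g=6 f=12, (2,3) g=5 f=10, (2,5) g=5 f=12, (3,5) g=4 f=12, (5,3) g=2 f=10, (5,5) g=2 f=12, (6,5) g=1 f=12]; closed=[(0,4), (1,4), (2,4), (3,4), (4,4), (5,4), (6,4)]

step 1: expand (4,4) (f=10, h=8) → closed; open now [(3,4) g=3 f=10, (5,3) g=2 f=10, (5,5) g=2 f=12, (6,5) g=1 f=12]
step 2: expand (3,4) (f=10, h=7) → closed; open now [(2,4) g=4 f=10, (3,5) g=4 f=12, (5,3) g=2 f=10, (5,5) g=2 f=12, (6,5) g=1 f=12]
step 3: expand (2,4) (f=10, h=6) → closed; open now [(1,4) g=5 f=10, (2,3) g=5 f=10, (2,5) g=5 f=12, (3,5) g=4 f=12, (5,3) g=2 f=10, (5,5) g=2 f=12, (6,5) g=1 f=12]
step 4: expand (1,4) (f=10, h=5) → closed; open now [(0,4) g=6 f=10, (1,3) g=6 f=10, (1,5) g=6 f=12, (2,3) g=5 f=10, (2,5) g=5 f=12, (3,5) g=4 f=12, (5,3) g=2 f=10, (5,5) g=2 f=12, (6,5) g=1 f=12]
step 5: expand (0,4) (f=10, h=4) → closed; open now [(0,3) g=7 f=10, (1,3) g=6 f=10, (1,5) g=6 f=12, (2,3) g=5 f=10, (2,5) g=5 f=12, (3,5) g=4 f=12, (5,3) g=2 f=10, (5,5) g=2 f=12, (6,5) g=1 f=12]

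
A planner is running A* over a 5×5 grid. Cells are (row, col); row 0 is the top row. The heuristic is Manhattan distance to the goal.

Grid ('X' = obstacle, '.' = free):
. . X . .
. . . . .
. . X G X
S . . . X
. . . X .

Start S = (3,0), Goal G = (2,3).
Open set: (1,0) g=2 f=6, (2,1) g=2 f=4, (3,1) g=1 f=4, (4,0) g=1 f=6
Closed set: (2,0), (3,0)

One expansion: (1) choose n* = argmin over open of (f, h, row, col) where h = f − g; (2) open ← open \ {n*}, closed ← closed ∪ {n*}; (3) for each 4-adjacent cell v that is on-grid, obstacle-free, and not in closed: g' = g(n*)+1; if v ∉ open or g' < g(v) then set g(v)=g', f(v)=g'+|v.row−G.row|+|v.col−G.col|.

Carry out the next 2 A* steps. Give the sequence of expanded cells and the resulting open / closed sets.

step 1: expand (2,1) (f=4, h=2) → closed; open now [(1,0) g=2 f=6, (1,1) g=3 f=6, (3,1) g=1 f=4, (4,0) g=1 f=6]
step 2: expand (3,1) (f=4, h=3) → closed; open now [(1,0) g=2 f=6, (1,1) g=3 f=6, (3,2) g=2 f=4, (4,0) g=1 f=6, (4,1) g=2 f=6]

order=[(2,1) → (3,1)]; open=[(1,0) g=2 f=6, (1,1) g=3 f=6, (3,2) g=2 f=4, (4,0) g=1 f=6, (4,1) g=2 f=6]; closed=[(2,0), (2,1), (3,0), (3,1)]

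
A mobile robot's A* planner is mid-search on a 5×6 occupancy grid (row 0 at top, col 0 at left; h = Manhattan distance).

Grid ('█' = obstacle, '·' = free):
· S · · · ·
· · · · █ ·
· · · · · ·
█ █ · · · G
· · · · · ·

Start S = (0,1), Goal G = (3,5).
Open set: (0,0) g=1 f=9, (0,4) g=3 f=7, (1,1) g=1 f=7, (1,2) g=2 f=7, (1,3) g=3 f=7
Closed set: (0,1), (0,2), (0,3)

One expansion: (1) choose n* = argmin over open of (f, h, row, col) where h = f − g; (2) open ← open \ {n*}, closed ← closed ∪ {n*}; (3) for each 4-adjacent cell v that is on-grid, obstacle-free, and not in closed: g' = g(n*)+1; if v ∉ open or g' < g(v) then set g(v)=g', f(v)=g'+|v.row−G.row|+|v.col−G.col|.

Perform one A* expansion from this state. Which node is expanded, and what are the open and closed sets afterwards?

step 1: expand (0,4) (f=7, h=4) → closed; open now [(0,0) g=1 f=9, (0,5) g=4 f=7, (1,1) g=1 f=7, (1,2) g=2 f=7, (1,3) g=3 f=7]

expanded=(0,4); open=[(0,0) g=1 f=9, (0,5) g=4 f=7, (1,1) g=1 f=7, (1,2) g=2 f=7, (1,3) g=3 f=7]; closed=[(0,1), (0,2), (0,3), (0,4)]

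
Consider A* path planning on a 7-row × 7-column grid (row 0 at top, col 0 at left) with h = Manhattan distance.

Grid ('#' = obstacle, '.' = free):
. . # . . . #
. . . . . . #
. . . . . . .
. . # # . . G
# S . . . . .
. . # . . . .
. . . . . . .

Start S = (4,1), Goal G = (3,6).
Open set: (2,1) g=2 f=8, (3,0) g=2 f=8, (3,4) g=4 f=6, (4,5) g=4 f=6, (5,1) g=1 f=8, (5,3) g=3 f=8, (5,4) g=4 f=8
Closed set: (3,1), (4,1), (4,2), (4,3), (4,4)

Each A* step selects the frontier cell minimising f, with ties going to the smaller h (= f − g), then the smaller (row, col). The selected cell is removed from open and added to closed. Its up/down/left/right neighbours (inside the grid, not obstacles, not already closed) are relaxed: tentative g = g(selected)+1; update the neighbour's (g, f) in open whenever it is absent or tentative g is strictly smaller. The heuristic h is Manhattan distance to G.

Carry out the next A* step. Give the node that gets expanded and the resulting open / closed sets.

expanded=(3,4); open=[(2,1) g=2 f=8, (2,4) g=5 f=8, (3,0) g=2 f=8, (3,5) g=5 f=6, (4,5) g=4 f=6, (5,1) g=1 f=8, (5,3) g=3 f=8, (5,4) g=4 f=8]; closed=[(3,1), (3,4), (4,1), (4,2), (4,3), (4,4)]

step 1: expand (3,4) (f=6, h=2) → closed; open now [(2,1) g=2 f=8, (2,4) g=5 f=8, (3,0) g=2 f=8, (3,5) g=5 f=6, (4,5) g=4 f=6, (5,1) g=1 f=8, (5,3) g=3 f=8, (5,4) g=4 f=8]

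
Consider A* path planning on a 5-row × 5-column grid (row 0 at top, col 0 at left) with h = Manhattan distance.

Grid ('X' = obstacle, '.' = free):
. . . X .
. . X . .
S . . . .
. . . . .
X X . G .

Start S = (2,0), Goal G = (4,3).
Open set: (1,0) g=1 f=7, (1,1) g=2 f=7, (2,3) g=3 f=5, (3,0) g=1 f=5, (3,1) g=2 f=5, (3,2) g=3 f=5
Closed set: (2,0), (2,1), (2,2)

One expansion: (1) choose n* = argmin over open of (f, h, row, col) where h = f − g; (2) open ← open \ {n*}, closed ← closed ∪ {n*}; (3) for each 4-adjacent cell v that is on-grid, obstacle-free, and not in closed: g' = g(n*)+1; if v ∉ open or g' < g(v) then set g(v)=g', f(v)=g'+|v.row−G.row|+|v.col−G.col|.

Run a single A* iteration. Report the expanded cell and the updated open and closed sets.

step 1: expand (2,3) (f=5, h=2) → closed; open now [(1,0) g=1 f=7, (1,1) g=2 f=7, (1,3) g=4 f=7, (2,4) g=4 f=7, (3,0) g=1 f=5, (3,1) g=2 f=5, (3,2) g=3 f=5, (3,3) g=4 f=5]

expanded=(2,3); open=[(1,0) g=1 f=7, (1,1) g=2 f=7, (1,3) g=4 f=7, (2,4) g=4 f=7, (3,0) g=1 f=5, (3,1) g=2 f=5, (3,2) g=3 f=5, (3,3) g=4 f=5]; closed=[(2,0), (2,1), (2,2), (2,3)]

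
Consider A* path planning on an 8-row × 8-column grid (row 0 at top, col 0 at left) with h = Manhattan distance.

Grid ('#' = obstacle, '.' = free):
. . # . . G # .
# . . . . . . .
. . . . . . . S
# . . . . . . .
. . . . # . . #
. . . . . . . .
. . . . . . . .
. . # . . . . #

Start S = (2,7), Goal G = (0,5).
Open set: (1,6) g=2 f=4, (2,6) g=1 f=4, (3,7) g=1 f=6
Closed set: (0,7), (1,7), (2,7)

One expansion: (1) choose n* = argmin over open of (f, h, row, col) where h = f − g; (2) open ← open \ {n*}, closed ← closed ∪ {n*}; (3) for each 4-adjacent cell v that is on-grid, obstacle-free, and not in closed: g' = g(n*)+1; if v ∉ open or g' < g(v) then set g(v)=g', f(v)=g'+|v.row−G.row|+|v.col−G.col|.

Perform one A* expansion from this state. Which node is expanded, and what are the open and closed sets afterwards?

expanded=(1,6); open=[(1,5) g=3 f=4, (2,6) g=1 f=4, (3,7) g=1 f=6]; closed=[(0,7), (1,6), (1,7), (2,7)]

step 1: expand (1,6) (f=4, h=2) → closed; open now [(1,5) g=3 f=4, (2,6) g=1 f=4, (3,7) g=1 f=6]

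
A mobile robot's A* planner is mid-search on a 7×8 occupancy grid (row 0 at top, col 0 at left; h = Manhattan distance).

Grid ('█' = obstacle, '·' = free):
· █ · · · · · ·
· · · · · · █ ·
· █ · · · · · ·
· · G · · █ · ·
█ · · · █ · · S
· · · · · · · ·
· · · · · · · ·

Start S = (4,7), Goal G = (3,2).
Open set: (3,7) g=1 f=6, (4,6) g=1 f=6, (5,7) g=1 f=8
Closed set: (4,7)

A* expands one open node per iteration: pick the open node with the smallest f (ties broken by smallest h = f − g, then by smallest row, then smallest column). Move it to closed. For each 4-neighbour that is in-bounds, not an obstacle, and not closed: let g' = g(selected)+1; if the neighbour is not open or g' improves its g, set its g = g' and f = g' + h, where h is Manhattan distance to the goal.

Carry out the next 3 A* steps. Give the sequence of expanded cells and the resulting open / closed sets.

step 1: expand (3,7) (f=6, h=5) → closed; open now [(2,7) g=2 f=8, (3,6) g=2 f=6, (4,6) g=1 f=6, (5,7) g=1 f=8]
step 2: expand (3,6) (f=6, h=4) → closed; open now [(2,6) g=3 f=8, (2,7) g=2 f=8, (4,6) g=1 f=6, (5,7) g=1 f=8]
step 3: expand (4,6) (f=6, h=5) → closed; open now [(2,6) g=3 f=8, (2,7) g=2 f=8, (4,5) g=2 f=6, (5,6) g=2 f=8, (5,7) g=1 f=8]

order=[(3,7) → (3,6) → (4,6)]; open=[(2,6) g=3 f=8, (2,7) g=2 f=8, (4,5) g=2 f=6, (5,6) g=2 f=8, (5,7) g=1 f=8]; closed=[(3,6), (3,7), (4,6), (4,7)]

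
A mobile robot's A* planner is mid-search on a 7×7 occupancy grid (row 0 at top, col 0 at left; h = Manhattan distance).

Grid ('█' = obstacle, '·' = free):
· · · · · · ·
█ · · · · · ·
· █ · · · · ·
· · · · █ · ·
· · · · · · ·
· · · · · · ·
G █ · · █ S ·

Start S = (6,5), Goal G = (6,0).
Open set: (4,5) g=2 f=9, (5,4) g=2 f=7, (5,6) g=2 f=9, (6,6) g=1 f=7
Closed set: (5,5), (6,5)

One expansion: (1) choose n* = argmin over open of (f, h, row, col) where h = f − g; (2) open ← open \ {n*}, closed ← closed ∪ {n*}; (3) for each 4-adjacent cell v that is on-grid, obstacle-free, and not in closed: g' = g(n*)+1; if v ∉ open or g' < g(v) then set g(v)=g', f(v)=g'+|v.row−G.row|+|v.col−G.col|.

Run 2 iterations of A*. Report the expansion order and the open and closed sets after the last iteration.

step 1: expand (5,4) (f=7, h=5) → closed; open now [(4,4) g=3 f=9, (4,5) g=2 f=9, (5,3) g=3 f=7, (5,6) g=2 f=9, (6,6) g=1 f=7]
step 2: expand (5,3) (f=7, h=4) → closed; open now [(4,3) g=4 f=9, (4,4) g=3 f=9, (4,5) g=2 f=9, (5,2) g=4 f=7, (5,6) g=2 f=9, (6,3) g=4 f=7, (6,6) g=1 f=7]

order=[(5,4) → (5,3)]; open=[(4,3) g=4 f=9, (4,4) g=3 f=9, (4,5) g=2 f=9, (5,2) g=4 f=7, (5,6) g=2 f=9, (6,3) g=4 f=7, (6,6) g=1 f=7]; closed=[(5,3), (5,4), (5,5), (6,5)]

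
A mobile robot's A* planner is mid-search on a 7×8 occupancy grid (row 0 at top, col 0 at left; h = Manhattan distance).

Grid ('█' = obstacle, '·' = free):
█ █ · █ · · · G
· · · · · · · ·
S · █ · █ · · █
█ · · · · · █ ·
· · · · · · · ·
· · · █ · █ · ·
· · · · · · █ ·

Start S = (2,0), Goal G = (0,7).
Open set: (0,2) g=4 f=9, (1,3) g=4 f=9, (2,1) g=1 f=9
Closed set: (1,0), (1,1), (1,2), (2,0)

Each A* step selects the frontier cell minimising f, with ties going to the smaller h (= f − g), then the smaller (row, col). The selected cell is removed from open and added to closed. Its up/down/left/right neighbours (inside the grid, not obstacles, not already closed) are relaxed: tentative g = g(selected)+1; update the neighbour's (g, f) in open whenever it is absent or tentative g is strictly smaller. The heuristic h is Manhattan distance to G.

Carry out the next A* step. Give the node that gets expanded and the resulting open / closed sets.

step 1: expand (0,2) (f=9, h=5) → closed; open now [(1,3) g=4 f=9, (2,1) g=1 f=9]

expanded=(0,2); open=[(1,3) g=4 f=9, (2,1) g=1 f=9]; closed=[(0,2), (1,0), (1,1), (1,2), (2,0)]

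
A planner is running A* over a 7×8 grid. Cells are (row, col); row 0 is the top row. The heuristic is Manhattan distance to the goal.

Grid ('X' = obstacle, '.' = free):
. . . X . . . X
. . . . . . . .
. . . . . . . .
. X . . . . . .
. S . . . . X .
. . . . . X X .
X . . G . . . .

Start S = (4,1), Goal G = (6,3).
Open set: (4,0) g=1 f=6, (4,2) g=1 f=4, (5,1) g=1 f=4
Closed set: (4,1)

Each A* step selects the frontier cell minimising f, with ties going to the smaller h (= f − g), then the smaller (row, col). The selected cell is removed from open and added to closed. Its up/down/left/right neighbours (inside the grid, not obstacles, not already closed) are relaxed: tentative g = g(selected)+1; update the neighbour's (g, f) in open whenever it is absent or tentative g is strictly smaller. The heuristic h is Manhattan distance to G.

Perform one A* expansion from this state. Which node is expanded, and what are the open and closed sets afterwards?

step 1: expand (4,2) (f=4, h=3) → closed; open now [(3,2) g=2 f=6, (4,0) g=1 f=6, (4,3) g=2 f=4, (5,1) g=1 f=4, (5,2) g=2 f=4]

expanded=(4,2); open=[(3,2) g=2 f=6, (4,0) g=1 f=6, (4,3) g=2 f=4, (5,1) g=1 f=4, (5,2) g=2 f=4]; closed=[(4,1), (4,2)]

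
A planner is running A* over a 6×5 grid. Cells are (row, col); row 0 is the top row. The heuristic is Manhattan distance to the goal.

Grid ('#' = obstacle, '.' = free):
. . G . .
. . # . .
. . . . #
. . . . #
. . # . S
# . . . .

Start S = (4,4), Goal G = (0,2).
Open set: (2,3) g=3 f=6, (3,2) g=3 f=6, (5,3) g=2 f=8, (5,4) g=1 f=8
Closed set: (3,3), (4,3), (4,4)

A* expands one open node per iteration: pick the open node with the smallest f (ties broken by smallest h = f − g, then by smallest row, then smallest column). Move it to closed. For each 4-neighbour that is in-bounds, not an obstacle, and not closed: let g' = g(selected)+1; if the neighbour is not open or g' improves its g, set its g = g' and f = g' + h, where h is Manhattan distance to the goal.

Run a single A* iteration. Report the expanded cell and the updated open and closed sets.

expanded=(2,3); open=[(1,3) g=4 f=6, (2,2) g=4 f=6, (3,2) g=3 f=6, (5,3) g=2 f=8, (5,4) g=1 f=8]; closed=[(2,3), (3,3), (4,3), (4,4)]

step 1: expand (2,3) (f=6, h=3) → closed; open now [(1,3) g=4 f=6, (2,2) g=4 f=6, (3,2) g=3 f=6, (5,3) g=2 f=8, (5,4) g=1 f=8]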